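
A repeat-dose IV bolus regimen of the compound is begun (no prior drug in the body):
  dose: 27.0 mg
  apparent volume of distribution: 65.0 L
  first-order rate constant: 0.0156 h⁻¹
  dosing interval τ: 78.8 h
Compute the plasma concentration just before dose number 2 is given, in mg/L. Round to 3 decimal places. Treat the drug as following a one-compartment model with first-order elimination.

0.122 mg/L

C₀ per dose = Dose / Vd = 27.0 / 65.0 = 0.4154 mg/L
Fraction remaining after one interval: r = e^(−kτ) = e^(−0.01560 × 78.8) = 0.2925
Before dose 2, 1 dose has been given (aged 1τ).
C_trough = C₀ × r = 0.4154 × 0.2925 = 0.1215 mg/L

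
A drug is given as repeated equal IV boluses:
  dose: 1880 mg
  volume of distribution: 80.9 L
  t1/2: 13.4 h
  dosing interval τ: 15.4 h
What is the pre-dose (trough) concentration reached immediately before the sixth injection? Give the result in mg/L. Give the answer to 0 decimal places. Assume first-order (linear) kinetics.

C₀ per dose = Dose / Vd = 1880 / 80.9 = 23.24 mg/L
k = ln2 / t½ = 0.693147 / 13.4 = 0.05173 h⁻¹
Fraction remaining after one interval: r = e^(−kτ) = e^(−0.05173 × 15.4) = 0.4508
Before dose 6, 5 doses have been given (aged 1τ, 2τ, 3τ, 4τ, 5τ).
C_trough = C₀ × (r + r² + … + r^5) = C₀ × r(1−r^5)/(1−r)
        = 23.24 × 0.4508 × (1 − 0.01862) / (1 − 0.4508) = 18.72 mg/L

19 mg/L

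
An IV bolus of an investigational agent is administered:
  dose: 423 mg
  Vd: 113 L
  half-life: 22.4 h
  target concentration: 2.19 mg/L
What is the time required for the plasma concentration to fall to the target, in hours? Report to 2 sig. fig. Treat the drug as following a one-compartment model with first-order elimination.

17 h

C₀ = Dose / Vd = 423.0 / 113 = 3.743 mg/L
k = ln2 / t½ = 0.693147 / 22.4 = 0.03094 h⁻¹
t = ln(C₀ / C) / k = ln(3.743 / 2.19) / 0.03094
  = ln(1.709) / 0.03094 = 0.5359 / 0.03094 = 17.32 h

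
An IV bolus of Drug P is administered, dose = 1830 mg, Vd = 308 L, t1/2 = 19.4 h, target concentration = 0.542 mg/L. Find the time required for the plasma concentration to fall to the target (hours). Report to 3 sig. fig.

C₀ = Dose / Vd = 1830 / 308 = 5.942 mg/L
k = ln2 / t½ = 0.693147 / 19.4 = 0.03573 h⁻¹
t = ln(C₀ / C) / k = ln(5.942 / 0.542) / 0.03573
  = ln(10.96) / 0.03573 = 2.394 / 0.03573 = 67.00 h

67.0 h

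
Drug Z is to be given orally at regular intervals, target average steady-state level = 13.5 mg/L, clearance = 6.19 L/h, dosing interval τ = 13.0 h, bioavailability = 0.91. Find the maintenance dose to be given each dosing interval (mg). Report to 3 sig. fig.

1190 mg

At steady state, F × (Dose/τ) = Css × CL.
Dose = Css × CL × τ / F = 13.5 × 6.190 × 13.0 / 0.91 = 1194 mg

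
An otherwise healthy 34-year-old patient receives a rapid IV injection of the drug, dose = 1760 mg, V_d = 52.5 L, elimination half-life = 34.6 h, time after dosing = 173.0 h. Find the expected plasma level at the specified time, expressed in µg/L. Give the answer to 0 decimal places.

C₀ = Dose / Vd = 1760 / 52.5 = 33.52 mg/L
k = ln2 / t½ = 0.693147 / 34.6 = 0.02003 h⁻¹
t / t½ = 173.0 / 34.6 = 5 half-lives
C = C₀ × (1/2)^5 = 33.52 × 0.03125 = 1.048 mg/L
Convert: 1.048 mg/L × 1000 = 1048 µg/L

1048 µg/L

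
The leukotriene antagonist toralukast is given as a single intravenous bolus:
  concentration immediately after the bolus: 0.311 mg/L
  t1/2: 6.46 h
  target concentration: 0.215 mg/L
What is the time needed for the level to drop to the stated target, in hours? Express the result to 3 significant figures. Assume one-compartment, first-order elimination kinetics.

3.44 h

k = ln2 / t½ = 0.693147 / 6.46 = 0.1073 h⁻¹
t = ln(C₀ / C) / k = ln(0.3110 / 0.215) / 0.1073
  = ln(1.447) / 0.1073 = 0.3695 / 0.1073 = 3.444 h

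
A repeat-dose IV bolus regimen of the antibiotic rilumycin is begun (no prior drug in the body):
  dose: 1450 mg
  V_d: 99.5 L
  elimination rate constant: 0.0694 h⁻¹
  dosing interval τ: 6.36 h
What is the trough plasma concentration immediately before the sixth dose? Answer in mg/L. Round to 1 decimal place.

C₀ per dose = Dose / Vd = 1450 / 99.5 = 14.57 mg/L
Fraction remaining after one interval: r = e^(−kτ) = e^(−0.06940 × 6.36) = 0.6431
Before dose 6, 5 doses have been given (aged 1τ, 2τ, 3τ, 4τ, 5τ).
C_trough = C₀ × (r + r² + … + r^5) = C₀ × r(1−r^5)/(1−r)
        = 14.57 × 0.6431 × (1 − 0.1100) / (1 − 0.6431) = 23.37 mg/L

23.4 mg/L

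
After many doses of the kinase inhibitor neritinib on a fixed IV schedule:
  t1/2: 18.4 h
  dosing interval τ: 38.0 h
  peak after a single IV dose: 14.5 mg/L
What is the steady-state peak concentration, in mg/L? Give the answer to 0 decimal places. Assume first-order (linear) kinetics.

19 mg/L

k = ln2 / t½ = 0.693147 / 18.4 = 0.03767 h⁻¹
e^(−kτ) = e^(−0.03767 × 38.0) = 0.2390
Accumulation ratio R = 1 / (1 − e^(−kτ)) = 1 / (1 − 0.2390) = 1.314
Steady-state peak = C₀ × R = 14.5 × 1.314 = 19.05 mg/L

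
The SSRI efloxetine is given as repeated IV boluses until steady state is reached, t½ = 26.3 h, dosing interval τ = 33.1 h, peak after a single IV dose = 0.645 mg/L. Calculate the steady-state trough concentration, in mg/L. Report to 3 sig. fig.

k = ln2 / t½ = 0.693147 / 26.3 = 0.02636 h⁻¹
e^(−kτ) = e^(−0.02636 × 33.1) = 0.4179
Accumulation ratio R = 1 / (1 − e^(−kτ)) = 1 / (1 − 0.4179) = 1.718
Steady-state trough = C₀ × R × e^(−kτ) = 0.645 × 1.718 × 0.4179 = 0.4631 mg/L

0.463 mg/L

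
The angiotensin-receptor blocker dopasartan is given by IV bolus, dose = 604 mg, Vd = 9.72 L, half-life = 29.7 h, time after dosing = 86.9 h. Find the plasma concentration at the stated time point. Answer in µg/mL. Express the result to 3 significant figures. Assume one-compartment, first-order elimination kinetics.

C₀ = Dose / Vd = 604.0 / 9.72 = 62.14 mg/L
k = ln2 / t½ = 0.693147 / 29.7 = 0.02334 h⁻¹
C = C₀ · e^(−k·t) = 62.14 × e^(−0.02334 × 86.9)
  = 62.14 × 0.1316 = 8.178 mg/L
(8.178 mg/L = 8.178 µg/mL)

8.18 µg/mL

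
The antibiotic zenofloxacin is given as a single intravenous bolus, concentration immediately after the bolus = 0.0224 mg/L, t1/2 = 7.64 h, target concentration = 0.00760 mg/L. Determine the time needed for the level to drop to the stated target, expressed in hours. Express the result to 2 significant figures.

12 h

k = ln2 / t½ = 0.693147 / 7.64 = 0.09073 h⁻¹
t = ln(C₀ / C) / k = ln(0.02240 / 0.00760) / 0.09073
  = ln(2.947) / 0.09073 = 1.081 / 0.09073 = 11.91 h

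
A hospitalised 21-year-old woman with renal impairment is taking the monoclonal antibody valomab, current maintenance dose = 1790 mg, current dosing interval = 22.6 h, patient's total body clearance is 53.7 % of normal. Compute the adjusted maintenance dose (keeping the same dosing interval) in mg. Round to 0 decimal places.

To keep the same average steady-state level, dosing rate must scale with clearance.
CL ratio = 53.7 / 100 = 0.5370
New dose (same interval) = 1790 × 0.5370 = 961.2 mg

961 mg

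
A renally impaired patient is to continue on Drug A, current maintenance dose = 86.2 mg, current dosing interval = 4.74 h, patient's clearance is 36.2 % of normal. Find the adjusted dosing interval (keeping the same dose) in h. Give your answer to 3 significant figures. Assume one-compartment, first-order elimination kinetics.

To keep the same average steady-state level, dosing rate must scale with clearance.
CL ratio = 36.2 / 100 = 0.3620
New interval (same dose) = 4.74 / 0.3620 = 13.09 h

13.1 h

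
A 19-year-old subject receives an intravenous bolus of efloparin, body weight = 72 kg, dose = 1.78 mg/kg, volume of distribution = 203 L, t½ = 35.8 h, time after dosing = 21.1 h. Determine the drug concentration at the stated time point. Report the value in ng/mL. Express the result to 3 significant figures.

420 ng/mL

Total dose = 1.78 × 72 = 128.2 mg
C₀ = Dose / Vd = 128.2 / 203 = 0.6315 mg/L
k = ln2 / t½ = 0.693147 / 35.8 = 0.01936 h⁻¹
C = C₀ · e^(−k·t) = 0.6315 × e^(−0.01936 × 21.1)
  = 0.6315 × 0.6646 = 0.4197 mg/L
Convert: 0.4197 mg/L × 1000 = 419.7 ng/mL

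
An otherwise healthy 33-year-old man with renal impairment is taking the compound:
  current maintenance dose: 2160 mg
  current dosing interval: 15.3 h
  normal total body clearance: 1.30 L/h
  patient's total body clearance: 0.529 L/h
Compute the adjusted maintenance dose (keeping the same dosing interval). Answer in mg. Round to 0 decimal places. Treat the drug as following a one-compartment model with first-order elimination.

879 mg

To keep the same average steady-state level, dosing rate must scale with clearance.
CL ratio = 0.529 / 1.30 = 0.4069
New dose (same interval) = 2160 × 0.4069 = 878.9 mg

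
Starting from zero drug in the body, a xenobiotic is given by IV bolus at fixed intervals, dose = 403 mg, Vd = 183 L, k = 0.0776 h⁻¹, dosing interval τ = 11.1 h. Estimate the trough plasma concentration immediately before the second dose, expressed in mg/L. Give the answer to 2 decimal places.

0.93 mg/L

C₀ per dose = Dose / Vd = 403 / 183 = 2.202 mg/L
Fraction remaining after one interval: r = e^(−kτ) = e^(−0.07760 × 11.1) = 0.4226
Before dose 2, 1 dose has been given (aged 1τ).
C_trough = C₀ × r = 2.202 × 0.4226 = 0.9306 mg/L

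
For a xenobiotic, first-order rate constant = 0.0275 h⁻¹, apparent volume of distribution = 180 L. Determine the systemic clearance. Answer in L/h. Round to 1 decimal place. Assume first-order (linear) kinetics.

5.0 L/h

CL = k × Vd = 0.0275 × 180 = 4.950 L/h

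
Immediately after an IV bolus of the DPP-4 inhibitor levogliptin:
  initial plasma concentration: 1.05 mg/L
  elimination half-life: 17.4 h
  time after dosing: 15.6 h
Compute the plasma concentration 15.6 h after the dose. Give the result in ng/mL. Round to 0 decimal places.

564 ng/mL

k = ln2 / t½ = 0.693147 / 17.4 = 0.03984 h⁻¹
C = C₀ · e^(−k·t) = 1.050 × e^(−0.03984 × 15.6)
  = 1.050 × 0.5371 = 0.5640 mg/L
Convert: 0.5640 mg/L × 1000 = 564.0 ng/mL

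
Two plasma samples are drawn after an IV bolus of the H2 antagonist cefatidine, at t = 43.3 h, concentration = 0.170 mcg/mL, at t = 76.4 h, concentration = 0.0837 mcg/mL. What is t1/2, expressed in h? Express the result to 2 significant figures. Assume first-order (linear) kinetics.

32 h

k = ln(C₁/C₂) / (t₂ − t₁) = ln(0.170/0.0837) / (76.4 − 43.3)
  = 0.7086 / 33.10 = 0.02141 h⁻¹
t½ = ln2 / k = 0.693147 / 0.02141 = 32.37 h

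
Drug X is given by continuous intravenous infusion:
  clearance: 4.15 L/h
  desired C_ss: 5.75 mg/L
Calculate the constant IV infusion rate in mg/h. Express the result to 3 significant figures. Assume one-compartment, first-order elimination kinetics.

At steady state, infusion rate R₀ = Css × CL = 5.75 × 4.150 = 23.86 mg/h

23.9 mg/h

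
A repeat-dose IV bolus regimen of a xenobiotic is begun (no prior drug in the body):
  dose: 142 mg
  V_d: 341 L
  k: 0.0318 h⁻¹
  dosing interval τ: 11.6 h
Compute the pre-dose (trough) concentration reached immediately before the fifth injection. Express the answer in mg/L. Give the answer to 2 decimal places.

C₀ per dose = Dose / Vd = 142 / 341 = 0.4164 mg/L
Fraction remaining after one interval: r = e^(−kτ) = e^(−0.03180 × 11.6) = 0.6915
Before dose 5, 4 doses have been given (aged 1τ, 2τ, 3τ, 4τ).
C_trough = C₀ × (r + r² + … + r^4) = C₀ × r(1−r^4)/(1−r)
        = 0.4164 × 0.6915 × (1 − 0.2286) / (1 − 0.6915) = 0.7200 mg/L

0.72 mg/L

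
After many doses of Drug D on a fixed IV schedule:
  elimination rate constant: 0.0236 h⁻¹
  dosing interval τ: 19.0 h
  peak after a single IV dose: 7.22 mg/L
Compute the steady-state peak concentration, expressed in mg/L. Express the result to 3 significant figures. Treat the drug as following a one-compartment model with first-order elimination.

e^(−kτ) = e^(−0.02360 × 19.0) = 0.6386
Accumulation ratio R = 1 / (1 − e^(−kτ)) = 1 / (1 − 0.6386) = 2.767
Steady-state peak = C₀ × R = 7.22 × 2.767 = 19.98 mg/L

20.0 mg/L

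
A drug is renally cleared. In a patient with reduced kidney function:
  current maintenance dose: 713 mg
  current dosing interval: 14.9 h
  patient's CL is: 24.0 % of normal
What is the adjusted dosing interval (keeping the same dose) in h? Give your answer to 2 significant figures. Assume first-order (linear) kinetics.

62 h

To keep the same average steady-state level, dosing rate must scale with clearance.
CL ratio = 24.0 / 100 = 0.2400
New interval (same dose) = 14.9 / 0.2400 = 62.08 h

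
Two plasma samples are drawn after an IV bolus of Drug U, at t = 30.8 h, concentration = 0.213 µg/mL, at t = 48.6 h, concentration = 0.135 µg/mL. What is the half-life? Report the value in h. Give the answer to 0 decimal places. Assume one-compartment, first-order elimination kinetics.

27 h

k = ln(C₁/C₂) / (t₂ − t₁) = ln(0.213/0.135) / (48.6 − 30.8)
  = 0.4560 / 17.80 = 0.02562 h⁻¹
t½ = ln2 / k = 0.693147 / 0.02562 = 27.05 h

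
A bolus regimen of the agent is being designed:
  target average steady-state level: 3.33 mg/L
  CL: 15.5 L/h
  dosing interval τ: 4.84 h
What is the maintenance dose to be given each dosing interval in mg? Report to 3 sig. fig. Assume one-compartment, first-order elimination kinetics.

At steady state, Dose/τ = Css × CL.
Dose = Css × CL × τ = 3.33 × 15.50 × 4.84 = 249.8 mg

250 mg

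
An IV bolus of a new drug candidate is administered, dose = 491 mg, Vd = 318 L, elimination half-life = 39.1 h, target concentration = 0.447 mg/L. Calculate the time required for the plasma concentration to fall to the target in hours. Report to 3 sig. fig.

C₀ = Dose / Vd = 491.0 / 318 = 1.544 mg/L
k = ln2 / t½ = 0.693147 / 39.1 = 0.01773 h⁻¹
t = ln(C₀ / C) / k = ln(1.544 / 0.447) / 0.01773
  = ln(3.454) / 0.01773 = 1.240 / 0.01773 = 69.94 h

69.9 h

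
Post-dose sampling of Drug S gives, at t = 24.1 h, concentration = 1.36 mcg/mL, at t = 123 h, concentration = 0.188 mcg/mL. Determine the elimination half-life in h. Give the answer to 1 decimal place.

34.6 h

k = ln(C₁/C₂) / (t₂ − t₁) = ln(1.36/0.188) / (123 − 24.1)
  = 1.979 / 98.90 = 0.02001 h⁻¹
t½ = ln2 / k = 0.693147 / 0.02001 = 34.64 h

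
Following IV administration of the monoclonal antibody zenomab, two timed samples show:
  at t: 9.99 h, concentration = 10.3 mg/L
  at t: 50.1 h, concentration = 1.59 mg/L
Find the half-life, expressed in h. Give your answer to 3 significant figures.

k = ln(C₁/C₂) / (t₂ − t₁) = ln(10.3/1.59) / (50.1 − 9.99)
  = 1.868 / 40.11 = 0.04657 h⁻¹
t½ = ln2 / k = 0.693147 / 0.04657 = 14.88 h

14.9 h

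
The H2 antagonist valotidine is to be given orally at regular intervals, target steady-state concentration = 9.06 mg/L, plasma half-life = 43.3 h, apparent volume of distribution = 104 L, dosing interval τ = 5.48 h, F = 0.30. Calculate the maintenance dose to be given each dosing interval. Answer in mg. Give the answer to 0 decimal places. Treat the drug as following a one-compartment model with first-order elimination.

k = ln2 / t½ = 0.693147 / 43.3 = 0.01601 h⁻¹
CL = k × Vd = 0.01601 × 104 = 1.665 L/h
At steady state, F × (Dose/τ) = Css × CL.
Dose = Css × CL × τ / F = 9.06 × 1.665 × 5.48 / 0.30 = 275.6 mg

276 mg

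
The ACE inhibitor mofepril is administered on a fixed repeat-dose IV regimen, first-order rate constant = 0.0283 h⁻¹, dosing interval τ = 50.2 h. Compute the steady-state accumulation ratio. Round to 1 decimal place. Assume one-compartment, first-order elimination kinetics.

1.3

e^(−kτ) = e^(−0.02830 × 50.2) = 0.2416
Accumulation ratio R = 1 / (1 − e^(−kτ)) = 1 / (1 − 0.2416) = 1.319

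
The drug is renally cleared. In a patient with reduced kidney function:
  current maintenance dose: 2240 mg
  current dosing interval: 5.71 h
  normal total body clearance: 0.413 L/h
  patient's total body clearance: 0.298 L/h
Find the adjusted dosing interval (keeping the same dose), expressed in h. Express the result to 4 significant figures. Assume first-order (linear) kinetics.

7.914 h

To keep the same average steady-state level, dosing rate must scale with clearance.
CL ratio = 0.298 / 0.413 = 0.7215
New interval (same dose) = 5.71 / 0.7215 = 7.914 h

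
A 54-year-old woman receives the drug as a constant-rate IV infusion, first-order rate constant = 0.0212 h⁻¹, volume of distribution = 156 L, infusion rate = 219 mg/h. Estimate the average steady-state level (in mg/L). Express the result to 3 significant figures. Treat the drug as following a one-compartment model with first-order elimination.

66.2 mg/L

CL = k × Vd = 0.02120 × 156 = 3.307 L/h
At steady state Css = R₀ / CL = 219 / 3.307 = 66.22 mg/L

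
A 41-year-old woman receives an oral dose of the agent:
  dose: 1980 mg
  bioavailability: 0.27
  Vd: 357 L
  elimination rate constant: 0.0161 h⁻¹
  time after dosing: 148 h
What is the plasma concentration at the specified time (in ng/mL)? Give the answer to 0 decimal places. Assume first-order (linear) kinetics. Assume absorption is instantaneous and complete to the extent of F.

Amount reaching circulation = F × Dose = 0.27 × 1980 = 534.6 mg
C₀ = F·Dose / Vd = 534.6 / 357 = 1.497 mg/L
C = C₀ · e^(−k·t) = 1.497 × e^(−0.01610 × 148)
  = 1.497 × 0.09229 = 0.1382 mg/L
Convert: 0.1382 mg/L × 1000 = 138.2 ng/mL

138 ng/mL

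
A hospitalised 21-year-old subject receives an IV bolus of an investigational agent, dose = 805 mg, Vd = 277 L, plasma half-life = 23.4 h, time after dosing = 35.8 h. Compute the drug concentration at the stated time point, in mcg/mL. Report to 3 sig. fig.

C₀ = Dose / Vd = 805.0 / 277 = 2.906 mg/L
k = ln2 / t½ = 0.693147 / 23.4 = 0.02962 h⁻¹
C = C₀ · e^(−k·t) = 2.906 × e^(−0.02962 × 35.8)
  = 2.906 × 0.3463 = 1.006 mg/L
(1.006 mg/L = 1.006 mcg/mL)

1.01 mcg/mL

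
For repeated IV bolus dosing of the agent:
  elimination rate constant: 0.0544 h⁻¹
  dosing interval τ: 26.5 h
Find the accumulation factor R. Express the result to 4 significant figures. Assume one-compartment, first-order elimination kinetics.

1.310

e^(−kτ) = e^(−0.05440 × 26.5) = 0.2365
Accumulation ratio R = 1 / (1 − e^(−kτ)) = 1 / (1 − 0.2365) = 1.310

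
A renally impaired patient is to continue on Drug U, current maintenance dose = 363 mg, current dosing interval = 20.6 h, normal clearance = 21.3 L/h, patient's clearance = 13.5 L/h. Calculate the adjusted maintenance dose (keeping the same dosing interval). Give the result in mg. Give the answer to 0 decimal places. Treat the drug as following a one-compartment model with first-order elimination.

230 mg

To keep the same average steady-state level, dosing rate must scale with clearance.
CL ratio = 13.5 / 21.3 = 0.6338
New dose (same interval) = 363 × 0.6338 = 230.1 mg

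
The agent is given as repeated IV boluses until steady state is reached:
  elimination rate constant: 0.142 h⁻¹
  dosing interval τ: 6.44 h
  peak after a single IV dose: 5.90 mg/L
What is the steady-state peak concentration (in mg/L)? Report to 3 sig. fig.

9.85 mg/L

e^(−kτ) = e^(−0.1420 × 6.44) = 0.4007
Accumulation ratio R = 1 / (1 − e^(−kτ)) = 1 / (1 − 0.4007) = 1.669
Steady-state peak = C₀ × R = 5.90 × 1.669 = 9.847 mg/L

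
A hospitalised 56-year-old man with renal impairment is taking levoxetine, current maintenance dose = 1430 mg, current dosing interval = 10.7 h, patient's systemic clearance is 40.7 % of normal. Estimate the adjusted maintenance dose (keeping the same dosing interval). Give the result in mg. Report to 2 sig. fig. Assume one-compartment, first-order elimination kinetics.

To keep the same average steady-state level, dosing rate must scale with clearance.
CL ratio = 40.7 / 100 = 0.4070
New dose (same interval) = 1430 × 0.4070 = 582.0 mg

580 mg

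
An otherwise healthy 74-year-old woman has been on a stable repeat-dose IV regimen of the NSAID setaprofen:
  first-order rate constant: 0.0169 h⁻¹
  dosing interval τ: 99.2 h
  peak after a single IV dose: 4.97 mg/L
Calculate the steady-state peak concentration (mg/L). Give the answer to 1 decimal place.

e^(−kτ) = e^(−0.01690 × 99.2) = 0.1870
Accumulation ratio R = 1 / (1 − e^(−kτ)) = 1 / (1 − 0.1870) = 1.230
Steady-state peak = C₀ × R = 4.97 × 1.230 = 6.113 mg/L

6.1 mg/L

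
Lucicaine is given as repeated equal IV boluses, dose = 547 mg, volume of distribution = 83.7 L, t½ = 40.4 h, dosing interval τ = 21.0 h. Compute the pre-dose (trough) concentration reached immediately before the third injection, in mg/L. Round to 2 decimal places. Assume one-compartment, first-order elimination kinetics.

C₀ per dose = Dose / Vd = 547 / 83.7 = 6.535 mg/L
k = ln2 / t½ = 0.693147 / 40.4 = 0.01716 h⁻¹
Fraction remaining after one interval: r = e^(−kτ) = e^(−0.01716 × 21.0) = 0.6974
Before dose 3, 2 doses have been given (aged 1τ, 2τ).
C_trough = C₀ × (r + r²) = 6.535 × (0.6974 + 0.4864) = 7.736 mg/L

7.74 mg/L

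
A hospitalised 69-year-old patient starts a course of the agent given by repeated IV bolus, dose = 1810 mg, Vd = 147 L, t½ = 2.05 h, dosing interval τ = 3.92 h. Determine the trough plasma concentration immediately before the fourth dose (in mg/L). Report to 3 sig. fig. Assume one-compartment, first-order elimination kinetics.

C₀ per dose = Dose / Vd = 1810 / 147 = 12.31 mg/L
k = ln2 / t½ = 0.693147 / 2.05 = 0.3381 h⁻¹
Fraction remaining after one interval: r = e^(−kτ) = e^(−0.3381 × 3.92) = 0.2657
Before dose 4, 3 doses have been given (aged 1τ, 2τ, 3τ).
C_trough = C₀ × (r + r² + … + r^3) = C₀ × r(1−r^3)/(1−r)
        = 12.31 × 0.2657 × (1 − 0.01876) / (1 − 0.2657) = 4.371 mg/L

4.37 mg/L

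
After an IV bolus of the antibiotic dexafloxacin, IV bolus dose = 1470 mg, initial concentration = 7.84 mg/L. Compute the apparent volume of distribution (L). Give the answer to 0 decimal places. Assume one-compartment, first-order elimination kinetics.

Vd = Dose / C₀ = 1470 / 7.84 = 187.5 L

188 L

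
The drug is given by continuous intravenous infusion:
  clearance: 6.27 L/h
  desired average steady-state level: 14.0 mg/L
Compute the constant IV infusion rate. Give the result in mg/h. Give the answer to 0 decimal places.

At steady state, infusion rate R₀ = Css × CL = 14.0 × 6.270 = 87.78 mg/h

88 mg/h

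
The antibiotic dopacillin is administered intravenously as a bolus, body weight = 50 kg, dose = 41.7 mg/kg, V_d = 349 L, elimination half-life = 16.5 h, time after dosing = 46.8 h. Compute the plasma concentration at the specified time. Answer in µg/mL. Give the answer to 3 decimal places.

Total dose = 41.7 × 50 = 2085 mg
C₀ = Dose / Vd = 2085 / 349 = 5.974 mg/L
k = ln2 / t½ = 0.693147 / 16.5 = 0.04201 h⁻¹
C = C₀ · e^(−k·t) = 5.974 × e^(−0.04201 × 46.8)
  = 5.974 × 0.1400 = 0.8364 mg/L
(0.8364 mg/L = 0.8364 µg/mL)

0.836 µg/mL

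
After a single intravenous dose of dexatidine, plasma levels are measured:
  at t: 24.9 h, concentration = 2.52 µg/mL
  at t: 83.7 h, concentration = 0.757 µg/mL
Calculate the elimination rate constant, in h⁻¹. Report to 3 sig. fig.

k = ln(C₁/C₂) / (t₂ − t₁) = ln(2.52/0.757) / (83.7 − 24.9)
  = 1.203 / 58.80 = 0.02046 h⁻¹

0.0205 h⁻¹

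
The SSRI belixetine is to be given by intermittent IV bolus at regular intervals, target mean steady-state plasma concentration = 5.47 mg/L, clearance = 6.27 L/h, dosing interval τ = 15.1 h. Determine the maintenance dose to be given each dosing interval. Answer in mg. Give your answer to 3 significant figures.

518 mg

At steady state, Dose/τ = Css × CL.
Dose = Css × CL × τ = 5.47 × 6.270 × 15.1 = 517.9 mg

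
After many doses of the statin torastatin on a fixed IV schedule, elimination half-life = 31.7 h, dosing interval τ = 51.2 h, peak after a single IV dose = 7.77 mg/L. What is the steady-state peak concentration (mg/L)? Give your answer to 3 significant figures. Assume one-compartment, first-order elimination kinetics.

k = ln2 / t½ = 0.693147 / 31.7 = 0.02187 h⁻¹
e^(−kτ) = e^(−0.02187 × 51.2) = 0.3264
Accumulation ratio R = 1 / (1 − e^(−kτ)) = 1 / (1 − 0.3264) = 1.485
Steady-state peak = C₀ × R = 7.77 × 1.485 = 11.54 mg/L

11.5 mg/L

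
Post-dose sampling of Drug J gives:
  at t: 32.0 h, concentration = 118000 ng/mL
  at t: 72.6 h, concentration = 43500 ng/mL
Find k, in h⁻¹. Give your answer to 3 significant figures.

0.0246 h⁻¹

k = ln(C₁/C₂) / (t₂ − t₁) = ln(118000/43500) / (72.6 − 32.0)
  = 0.9979 / 40.60 = 0.02458 h⁻¹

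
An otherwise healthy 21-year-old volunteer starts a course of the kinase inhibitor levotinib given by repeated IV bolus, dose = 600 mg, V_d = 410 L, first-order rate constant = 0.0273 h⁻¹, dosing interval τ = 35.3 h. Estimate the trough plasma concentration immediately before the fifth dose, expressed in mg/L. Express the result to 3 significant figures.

0.883 mg/L

C₀ per dose = Dose / Vd = 600 / 410 = 1.463 mg/L
Fraction remaining after one interval: r = e^(−kτ) = e^(−0.02730 × 35.3) = 0.3815
Before dose 5, 4 doses have been given (aged 1τ, 2τ, 3τ, 4τ).
C_trough = C₀ × (r + r² + … + r^4) = C₀ × r(1−r^4)/(1−r)
        = 1.463 × 0.3815 × (1 − 0.02118) / (1 − 0.3815) = 0.8833 mg/L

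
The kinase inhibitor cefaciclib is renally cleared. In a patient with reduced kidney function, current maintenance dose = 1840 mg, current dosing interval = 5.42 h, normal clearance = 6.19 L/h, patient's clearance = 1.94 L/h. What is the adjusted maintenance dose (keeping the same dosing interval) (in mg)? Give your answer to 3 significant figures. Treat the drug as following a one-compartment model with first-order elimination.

577 mg

To keep the same average steady-state level, dosing rate must scale with clearance.
CL ratio = 1.94 / 6.19 = 0.3134
New dose (same interval) = 1840 × 0.3134 = 576.7 mg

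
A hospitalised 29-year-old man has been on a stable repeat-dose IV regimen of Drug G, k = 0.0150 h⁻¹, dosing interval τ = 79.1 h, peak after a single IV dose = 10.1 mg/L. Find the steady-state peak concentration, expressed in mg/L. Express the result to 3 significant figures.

14.5 mg/L

e^(−kτ) = e^(−0.01500 × 79.1) = 0.3053
Accumulation ratio R = 1 / (1 − e^(−kτ)) = 1 / (1 − 0.3053) = 1.439
Steady-state peak = C₀ × R = 10.1 × 1.439 = 14.53 mg/L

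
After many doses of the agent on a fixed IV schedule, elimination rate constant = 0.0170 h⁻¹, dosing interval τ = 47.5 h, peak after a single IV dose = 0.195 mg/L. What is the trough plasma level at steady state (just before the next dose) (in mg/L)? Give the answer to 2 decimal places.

e^(−kτ) = e^(−0.01700 × 47.5) = 0.4460
Accumulation ratio R = 1 / (1 − e^(−kτ)) = 1 / (1 − 0.4460) = 1.805
Steady-state trough = C₀ × R × e^(−kτ) = 0.195 × 1.805 × 0.4460 = 0.1570 mg/L

0.16 mg/L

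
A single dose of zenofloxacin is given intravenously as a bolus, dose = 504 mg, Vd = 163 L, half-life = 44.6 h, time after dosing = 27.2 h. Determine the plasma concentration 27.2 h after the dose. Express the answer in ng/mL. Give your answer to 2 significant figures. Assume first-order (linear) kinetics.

C₀ = Dose / Vd = 504.0 / 163 = 3.092 mg/L
k = ln2 / t½ = 0.693147 / 44.6 = 0.01554 h⁻¹
C = C₀ · e^(−k·t) = 3.092 × e^(−0.01554 × 27.2)
  = 3.092 × 0.6553 = 2.026 mg/L
Convert: 2.026 mg/L × 1000 = 2026 ng/mL

2000 ng/mL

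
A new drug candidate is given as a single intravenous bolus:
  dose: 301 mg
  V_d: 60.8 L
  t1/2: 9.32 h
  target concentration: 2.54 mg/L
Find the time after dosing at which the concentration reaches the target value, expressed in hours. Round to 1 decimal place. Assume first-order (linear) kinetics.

C₀ = Dose / Vd = 301.0 / 60.8 = 4.951 mg/L
k = ln2 / t½ = 0.693147 / 9.32 = 0.07437 h⁻¹
t = ln(C₀ / C) / k = ln(4.951 / 2.54) / 0.07437
  = ln(1.949) / 0.07437 = 0.6673 / 0.07437 = 8.973 h

9.0 h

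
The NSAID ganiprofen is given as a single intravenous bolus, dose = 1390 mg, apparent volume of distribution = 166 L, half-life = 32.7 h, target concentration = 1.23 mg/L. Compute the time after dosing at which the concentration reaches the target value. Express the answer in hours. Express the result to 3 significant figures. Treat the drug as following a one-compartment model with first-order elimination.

90.5 h

C₀ = Dose / Vd = 1390 / 166 = 8.373 mg/L
k = ln2 / t½ = 0.693147 / 32.7 = 0.02120 h⁻¹
t = ln(C₀ / C) / k = ln(8.373 / 1.23) / 0.02120
  = ln(6.807) / 0.02120 = 1.918 / 0.02120 = 90.47 h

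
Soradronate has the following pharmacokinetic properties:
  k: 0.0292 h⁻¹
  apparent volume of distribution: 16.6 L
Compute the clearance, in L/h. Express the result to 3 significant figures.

CL = k × Vd = 0.0292 × 16.6 = 0.4847 L/h

0.485 L/h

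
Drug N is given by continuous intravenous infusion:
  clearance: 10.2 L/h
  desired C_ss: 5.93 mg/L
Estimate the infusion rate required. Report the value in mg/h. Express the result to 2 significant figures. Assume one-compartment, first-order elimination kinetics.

At steady state, infusion rate R₀ = Css × CL = 5.93 × 10.20 = 60.49 mg/h

60 mg/h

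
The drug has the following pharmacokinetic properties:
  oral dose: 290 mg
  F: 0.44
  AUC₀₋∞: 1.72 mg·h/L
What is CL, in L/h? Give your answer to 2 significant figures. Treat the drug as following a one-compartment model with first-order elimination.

CL = F·Dose / AUC = 0.44 × 290 / 1.72 = 74.19 L/h

74 L/h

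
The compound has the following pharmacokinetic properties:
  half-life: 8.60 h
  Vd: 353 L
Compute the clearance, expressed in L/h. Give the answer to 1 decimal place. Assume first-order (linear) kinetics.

28.5 L/h

k = ln2 / t½ = 0.693147 / 8.60 = 0.08060 h⁻¹
CL = k × Vd = 0.08060 × 353 = 28.45 L/h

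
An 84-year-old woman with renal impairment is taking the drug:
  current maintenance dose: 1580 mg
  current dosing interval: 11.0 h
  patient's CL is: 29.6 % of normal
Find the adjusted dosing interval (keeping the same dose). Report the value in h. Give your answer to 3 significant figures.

To keep the same average steady-state level, dosing rate must scale with clearance.
CL ratio = 29.6 / 100 = 0.2960
New interval (same dose) = 11.0 / 0.2960 = 37.16 h

37.2 h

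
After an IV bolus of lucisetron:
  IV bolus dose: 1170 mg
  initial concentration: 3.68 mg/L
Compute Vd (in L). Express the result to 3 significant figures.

318 L

Vd = Dose / C₀ = 1170 / 3.68 = 317.9 L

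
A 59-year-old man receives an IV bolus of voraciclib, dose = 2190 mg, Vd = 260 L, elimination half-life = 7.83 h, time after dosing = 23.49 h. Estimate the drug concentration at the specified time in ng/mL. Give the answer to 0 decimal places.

1053 ng/mL

C₀ = Dose / Vd = 2190 / 260 = 8.423 mg/L
k = ln2 / t½ = 0.693147 / 7.83 = 0.08852 h⁻¹
t / t½ = 23.49 / 7.83 = 3 half-lives
C = C₀ × (1/2)^3 = 8.423 × 0.1250 = 1.053 mg/L
Convert: 1.053 mg/L × 1000 = 1053 ng/mL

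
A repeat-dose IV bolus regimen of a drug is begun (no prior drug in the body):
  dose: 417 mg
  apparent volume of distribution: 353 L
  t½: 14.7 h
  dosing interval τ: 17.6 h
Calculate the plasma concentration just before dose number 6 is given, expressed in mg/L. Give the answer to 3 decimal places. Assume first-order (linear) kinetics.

C₀ per dose = Dose / Vd = 417 / 353 = 1.181 mg/L
k = ln2 / t½ = 0.693147 / 14.7 = 0.04715 h⁻¹
Fraction remaining after one interval: r = e^(−kτ) = e^(−0.04715 × 17.6) = 0.4361
Before dose 6, 5 doses have been given (aged 1τ, 2τ, 3τ, 4τ, 5τ).
C_trough = C₀ × (r + r² + … + r^5) = C₀ × r(1−r^5)/(1−r)
        = 1.181 × 0.4361 × (1 − 0.01577) / (1 − 0.4361) = 0.8989 mg/L

0.899 mg/L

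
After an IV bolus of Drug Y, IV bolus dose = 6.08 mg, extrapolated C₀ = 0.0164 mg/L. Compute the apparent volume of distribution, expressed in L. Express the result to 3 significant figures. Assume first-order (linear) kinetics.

371 L

Vd = Dose / C₀ = 6.080 / 0.0164 = 370.7 L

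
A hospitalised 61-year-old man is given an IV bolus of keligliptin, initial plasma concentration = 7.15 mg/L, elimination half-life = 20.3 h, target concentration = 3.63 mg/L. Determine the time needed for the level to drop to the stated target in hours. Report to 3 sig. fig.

k = ln2 / t½ = 0.693147 / 20.3 = 0.03415 h⁻¹
t = ln(C₀ / C) / k = ln(7.150 / 3.63) / 0.03415
  = ln(1.970) / 0.03415 = 0.6780 / 0.03415 = 19.85 h

19.9 h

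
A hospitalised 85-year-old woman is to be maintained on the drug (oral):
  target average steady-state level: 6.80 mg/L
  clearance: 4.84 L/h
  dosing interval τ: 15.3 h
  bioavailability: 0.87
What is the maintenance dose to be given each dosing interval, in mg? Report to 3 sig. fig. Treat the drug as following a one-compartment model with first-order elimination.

579 mg

At steady state, F × (Dose/τ) = Css × CL.
Dose = Css × CL × τ / F = 6.80 × 4.840 × 15.3 / 0.87 = 578.8 mg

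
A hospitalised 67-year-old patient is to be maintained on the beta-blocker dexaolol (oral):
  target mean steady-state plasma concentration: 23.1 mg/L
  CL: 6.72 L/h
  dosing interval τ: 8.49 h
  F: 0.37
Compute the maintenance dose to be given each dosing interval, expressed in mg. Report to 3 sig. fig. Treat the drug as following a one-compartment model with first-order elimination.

At steady state, F × (Dose/τ) = Css × CL.
Dose = Css × CL × τ / F = 23.1 × 6.720 × 8.49 / 0.37 = 3562 mg

3560 mg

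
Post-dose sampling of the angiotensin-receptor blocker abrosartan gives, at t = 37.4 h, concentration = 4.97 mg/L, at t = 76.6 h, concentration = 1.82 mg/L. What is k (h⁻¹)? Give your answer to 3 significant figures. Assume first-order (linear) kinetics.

k = ln(C₁/C₂) / (t₂ − t₁) = ln(4.97/1.82) / (76.6 − 37.4)
  = 1.005 / 39.20 = 0.02564 h⁻¹

0.0256 h⁻¹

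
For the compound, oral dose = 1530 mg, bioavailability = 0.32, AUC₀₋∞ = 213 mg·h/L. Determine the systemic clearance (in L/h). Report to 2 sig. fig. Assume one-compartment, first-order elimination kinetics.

2.3 L/h

CL = F·Dose / AUC = 0.32 × 1530 / 213 = 2.299 L/h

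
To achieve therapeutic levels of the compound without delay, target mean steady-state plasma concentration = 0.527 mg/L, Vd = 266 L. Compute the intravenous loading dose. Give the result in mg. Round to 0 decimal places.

140 mg

LD = Css × Vd = 0.527 × 266 = 140.2 mg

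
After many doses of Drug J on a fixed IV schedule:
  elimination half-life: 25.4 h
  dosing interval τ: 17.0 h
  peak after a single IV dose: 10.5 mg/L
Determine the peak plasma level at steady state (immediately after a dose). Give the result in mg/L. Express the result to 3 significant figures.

28.3 mg/L

k = ln2 / t½ = 0.693147 / 25.4 = 0.02729 h⁻¹
e^(−kτ) = e^(−0.02729 × 17.0) = 0.6288
Accumulation ratio R = 1 / (1 − e^(−kτ)) = 1 / (1 − 0.6288) = 2.694
Steady-state peak = C₀ × R = 10.5 × 2.694 = 28.29 mg/L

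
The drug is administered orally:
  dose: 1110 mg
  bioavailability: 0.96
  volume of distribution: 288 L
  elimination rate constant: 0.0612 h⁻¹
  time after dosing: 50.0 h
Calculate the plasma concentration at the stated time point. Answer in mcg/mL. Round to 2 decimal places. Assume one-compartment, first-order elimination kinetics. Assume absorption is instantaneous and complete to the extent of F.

0.17 mcg/mL

Amount reaching circulation = F × Dose = 0.96 × 1110 = 1066 mg
C₀ = F·Dose / Vd = 1066 / 288 = 3.701 mg/L
C = C₀ · e^(−k·t) = 3.701 × e^(−0.06120 × 50.0)
  = 3.701 × 0.04689 = 0.1735 mg/L
(0.1735 mg/L = 0.1735 mcg/mL)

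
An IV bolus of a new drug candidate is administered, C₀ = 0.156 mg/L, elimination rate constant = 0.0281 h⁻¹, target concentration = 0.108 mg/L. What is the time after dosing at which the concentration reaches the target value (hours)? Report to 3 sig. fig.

13.1 h

t = ln(C₀ / C) / k = ln(0.1560 / 0.108) / 0.02810
  = ln(1.444) / 0.02810 = 0.3674 / 0.02810 = 13.07 h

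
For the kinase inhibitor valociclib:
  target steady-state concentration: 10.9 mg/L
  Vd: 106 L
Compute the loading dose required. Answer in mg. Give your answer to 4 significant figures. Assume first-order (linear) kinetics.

LD = Css × Vd = 10.9 × 106 = 1155 mg

1155 mg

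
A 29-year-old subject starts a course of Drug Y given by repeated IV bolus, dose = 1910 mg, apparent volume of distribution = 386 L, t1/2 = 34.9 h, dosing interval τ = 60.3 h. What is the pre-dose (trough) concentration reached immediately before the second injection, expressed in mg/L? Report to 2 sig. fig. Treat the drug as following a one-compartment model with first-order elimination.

1.5 mg/L

C₀ per dose = Dose / Vd = 1910 / 386 = 4.948 mg/L
k = ln2 / t½ = 0.693147 / 34.9 = 0.01986 h⁻¹
Fraction remaining after one interval: r = e^(−kτ) = e^(−0.01986 × 60.3) = 0.3019
Before dose 2, 1 dose has been given (aged 1τ).
C_trough = C₀ × r = 4.948 × 0.3019 = 1.494 mg/L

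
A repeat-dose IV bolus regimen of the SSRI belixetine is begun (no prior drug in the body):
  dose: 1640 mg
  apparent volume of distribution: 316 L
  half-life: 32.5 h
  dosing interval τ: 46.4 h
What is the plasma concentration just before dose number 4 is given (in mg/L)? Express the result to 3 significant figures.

C₀ per dose = Dose / Vd = 1640 / 316 = 5.190 mg/L
k = ln2 / t½ = 0.693147 / 32.5 = 0.02133 h⁻¹
Fraction remaining after one interval: r = e^(−kτ) = e^(−0.02133 × 46.4) = 0.3717
Before dose 4, 3 doses have been given (aged 1τ, 2τ, 3τ).
C_trough = C₀ × (r + r² + … + r^3) = C₀ × r(1−r^3)/(1−r)
        = 5.190 × 0.3717 × (1 − 0.05135) / (1 − 0.3717) = 2.913 mg/L

2.91 mg/L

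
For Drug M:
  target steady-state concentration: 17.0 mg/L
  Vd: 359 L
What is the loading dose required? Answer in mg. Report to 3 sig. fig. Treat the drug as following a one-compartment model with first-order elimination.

6100 mg

LD = Css × Vd = 17.0 × 359 = 6103 mg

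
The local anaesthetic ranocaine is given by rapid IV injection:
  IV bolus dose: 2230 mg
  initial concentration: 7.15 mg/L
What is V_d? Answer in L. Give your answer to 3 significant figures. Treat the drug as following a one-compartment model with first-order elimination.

Vd = Dose / C₀ = 2230 / 7.15 = 311.9 L

312 L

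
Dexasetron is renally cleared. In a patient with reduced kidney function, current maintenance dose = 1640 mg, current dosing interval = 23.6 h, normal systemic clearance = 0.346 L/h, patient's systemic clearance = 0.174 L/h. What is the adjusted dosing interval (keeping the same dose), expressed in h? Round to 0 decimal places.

47 h

To keep the same average steady-state level, dosing rate must scale with clearance.
CL ratio = 0.174 / 0.346 = 0.5029
New interval (same dose) = 23.6 / 0.5029 = 46.93 h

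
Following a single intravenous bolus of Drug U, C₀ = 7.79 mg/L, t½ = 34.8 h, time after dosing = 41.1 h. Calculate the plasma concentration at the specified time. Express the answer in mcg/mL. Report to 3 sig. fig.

3.44 mcg/mL

k = ln2 / t½ = 0.693147 / 34.8 = 0.01992 h⁻¹
C = C₀ · e^(−k·t) = 7.790 × e^(−0.01992 × 41.1)
  = 7.790 × 0.4410 = 3.435 mg/L
(3.435 mg/L = 3.435 mcg/mL)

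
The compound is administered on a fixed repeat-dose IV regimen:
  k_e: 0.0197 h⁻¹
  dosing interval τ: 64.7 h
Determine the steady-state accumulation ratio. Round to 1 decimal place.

e^(−kτ) = e^(−0.01970 × 64.7) = 0.2795
Accumulation ratio R = 1 / (1 − e^(−kτ)) = 1 / (1 − 0.2795) = 1.388

1.4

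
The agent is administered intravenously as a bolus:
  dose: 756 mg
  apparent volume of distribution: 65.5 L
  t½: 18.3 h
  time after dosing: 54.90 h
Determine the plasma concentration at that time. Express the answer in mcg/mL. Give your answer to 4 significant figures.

C₀ = Dose / Vd = 756.0 / 65.5 = 11.54 mg/L
k = ln2 / t½ = 0.693147 / 18.3 = 0.03788 h⁻¹
t / t½ = 54.90 / 18.3 = 3 half-lives
C = C₀ × (1/2)^3 = 11.54 × 0.1250 = 1.443 mg/L
(1.443 mg/L = 1.443 mcg/mL)

1.443 mcg/mL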